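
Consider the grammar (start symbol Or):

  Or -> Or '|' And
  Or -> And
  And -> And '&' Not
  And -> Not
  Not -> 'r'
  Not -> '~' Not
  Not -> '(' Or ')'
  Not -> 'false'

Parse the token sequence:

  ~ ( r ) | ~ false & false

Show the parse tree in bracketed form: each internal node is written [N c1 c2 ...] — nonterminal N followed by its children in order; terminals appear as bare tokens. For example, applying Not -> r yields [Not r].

[Or [Or [And [Not ~ [Not ( [Or [And [Not r]]] )]]]] | [And [And [Not ~ [Not false]]] & [Not false]]]

Or
Or | And
And | And
Not | And
~ Not | And
~ ( Or ) | And
~ ( And ) | And
~ ( Not ) | And
~ ( r ) | And
~ ( r ) | And & Not
~ ( r ) | Not & Not
~ ( r ) | ~ Not & Not
~ ( r ) | ~ false & Not
~ ( r ) | ~ false & false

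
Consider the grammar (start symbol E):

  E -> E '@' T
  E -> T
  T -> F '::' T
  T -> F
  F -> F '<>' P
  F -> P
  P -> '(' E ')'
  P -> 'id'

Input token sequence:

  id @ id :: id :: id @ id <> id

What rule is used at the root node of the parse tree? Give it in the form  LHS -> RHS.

[E [E [E [T [F [P id]]]] @ [T [F [P id]] :: [T [F [P id]] :: [T [F [P id]]]]]] @ [T [F [F [P id]] <> [P id]]]]

E -> E '@' T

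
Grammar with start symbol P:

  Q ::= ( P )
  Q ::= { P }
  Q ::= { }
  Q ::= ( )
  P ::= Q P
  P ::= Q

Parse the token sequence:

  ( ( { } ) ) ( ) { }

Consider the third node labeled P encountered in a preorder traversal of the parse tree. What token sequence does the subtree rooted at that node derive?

[P [Q ( [P [Q ( [P [Q { }]] )]] )] [P [Q ( )] [P [Q { }]]]]

{ }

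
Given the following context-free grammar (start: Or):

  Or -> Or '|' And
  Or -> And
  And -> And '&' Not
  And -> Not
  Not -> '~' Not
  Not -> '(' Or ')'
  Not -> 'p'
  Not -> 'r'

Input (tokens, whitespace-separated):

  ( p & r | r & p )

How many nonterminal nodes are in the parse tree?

[Or [And [Not ( [Or [Or [And [And [Not p]] & [Not r]]] | [And [And [Not r]] & [Not p]]] )]]]

13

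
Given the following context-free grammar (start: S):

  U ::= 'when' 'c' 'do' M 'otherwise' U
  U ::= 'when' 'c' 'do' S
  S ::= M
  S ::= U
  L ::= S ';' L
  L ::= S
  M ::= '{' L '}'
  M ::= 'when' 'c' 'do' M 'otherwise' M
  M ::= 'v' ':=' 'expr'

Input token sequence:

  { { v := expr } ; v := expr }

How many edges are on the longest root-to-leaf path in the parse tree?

[S [M { [L [S [M { [L [S [M v := expr]]] }]] ; [L [S [M v := expr]]]] }]]

8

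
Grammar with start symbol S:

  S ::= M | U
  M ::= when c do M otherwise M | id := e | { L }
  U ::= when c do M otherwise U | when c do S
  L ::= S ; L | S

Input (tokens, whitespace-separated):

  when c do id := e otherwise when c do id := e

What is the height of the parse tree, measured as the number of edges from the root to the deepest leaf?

5

[S [U when c do [M id := e] otherwise [U when c do [S [M id := e]]]]]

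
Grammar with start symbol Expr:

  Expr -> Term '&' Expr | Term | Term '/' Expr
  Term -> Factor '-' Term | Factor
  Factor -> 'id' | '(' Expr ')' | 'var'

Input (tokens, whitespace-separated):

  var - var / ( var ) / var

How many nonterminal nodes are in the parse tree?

[Expr [Term [Factor var] - [Term [Factor var]]] / [Expr [Term [Factor ( [Expr [Term [Factor var]]] )]] / [Expr [Term [Factor var]]]]]

14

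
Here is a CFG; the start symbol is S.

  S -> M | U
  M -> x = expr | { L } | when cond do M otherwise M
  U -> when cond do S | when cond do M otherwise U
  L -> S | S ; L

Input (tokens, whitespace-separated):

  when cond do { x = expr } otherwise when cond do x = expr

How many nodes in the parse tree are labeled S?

[S [U when cond do [M { [L [S [M x = expr]]] }] otherwise [U when cond do [S [M x = expr]]]]]

3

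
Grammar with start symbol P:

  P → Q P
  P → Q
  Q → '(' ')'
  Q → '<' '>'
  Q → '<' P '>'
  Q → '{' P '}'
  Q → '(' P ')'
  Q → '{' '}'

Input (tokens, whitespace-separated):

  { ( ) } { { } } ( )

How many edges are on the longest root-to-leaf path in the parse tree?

[P [Q { [P [Q ( )]] }] [P [Q { [P [Q { }]] }] [P [Q ( )]]]]

5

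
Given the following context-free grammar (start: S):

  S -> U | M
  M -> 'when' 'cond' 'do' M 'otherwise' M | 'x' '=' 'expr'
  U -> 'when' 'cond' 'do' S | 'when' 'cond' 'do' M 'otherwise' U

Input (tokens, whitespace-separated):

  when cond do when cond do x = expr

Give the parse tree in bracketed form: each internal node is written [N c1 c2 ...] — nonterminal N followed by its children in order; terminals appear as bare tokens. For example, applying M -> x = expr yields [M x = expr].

[S [U when cond do [S [U when cond do [S [M x = expr]]]]]]

S
U
when cond do S
when cond do U
when cond do when cond do S
when cond do when cond do M
when cond do when cond do x = expr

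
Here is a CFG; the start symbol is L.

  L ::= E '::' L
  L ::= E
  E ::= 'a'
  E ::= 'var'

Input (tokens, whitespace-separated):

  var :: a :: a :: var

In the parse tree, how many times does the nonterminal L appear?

4

[L [E var] :: [L [E a] :: [L [E a] :: [L [E var]]]]]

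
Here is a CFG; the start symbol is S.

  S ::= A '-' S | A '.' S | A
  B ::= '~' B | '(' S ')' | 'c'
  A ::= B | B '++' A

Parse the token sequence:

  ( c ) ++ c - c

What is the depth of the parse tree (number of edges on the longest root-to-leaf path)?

[S [A [B ( [S [A [B c]]] )] ++ [A [B c]]] - [S [A [B c]]]]

6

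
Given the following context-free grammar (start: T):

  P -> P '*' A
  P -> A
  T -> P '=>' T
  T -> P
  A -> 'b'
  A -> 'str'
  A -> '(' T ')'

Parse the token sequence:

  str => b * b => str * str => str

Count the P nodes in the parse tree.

[T [P [A str]] => [T [P [P [A b]] * [A b]] => [T [P [P [A str]] * [A str]] => [T [P [A str]]]]]]

6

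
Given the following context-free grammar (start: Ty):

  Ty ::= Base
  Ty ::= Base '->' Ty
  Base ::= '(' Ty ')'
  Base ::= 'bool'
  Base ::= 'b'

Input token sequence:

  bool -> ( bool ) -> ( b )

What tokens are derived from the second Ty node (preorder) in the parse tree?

[Ty [Base bool] -> [Ty [Base ( [Ty [Base bool]] )] -> [Ty [Base ( [Ty [Base b]] )]]]]

( bool ) -> ( b )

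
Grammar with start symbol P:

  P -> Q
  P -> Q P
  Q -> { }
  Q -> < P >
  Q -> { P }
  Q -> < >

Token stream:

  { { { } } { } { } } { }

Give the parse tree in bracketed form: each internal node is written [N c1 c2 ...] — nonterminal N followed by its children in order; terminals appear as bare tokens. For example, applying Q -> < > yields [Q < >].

[P [Q { [P [Q { [P [Q { }]] }] [P [Q { }] [P [Q { }]]]] }] [P [Q { }]]]

P
Q P
{ P } P
{ Q P } P
{ { P } P } P
{ { Q } P } P
{ { { } } P } P
{ { { } } Q P } P
{ { { } } { } P } P
{ { { } } { } Q } P
{ { { } } { } { } } P
{ { { } } { } { } } Q
{ { { } } { } { } } { }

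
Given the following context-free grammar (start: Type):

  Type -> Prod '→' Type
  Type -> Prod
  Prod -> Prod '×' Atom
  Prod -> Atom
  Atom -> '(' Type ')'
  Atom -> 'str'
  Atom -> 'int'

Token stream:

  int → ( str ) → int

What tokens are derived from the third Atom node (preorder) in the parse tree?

[Type [Prod [Atom int]] → [Type [Prod [Atom ( [Type [Prod [Atom str]]] )]] → [Type [Prod [Atom int]]]]]

str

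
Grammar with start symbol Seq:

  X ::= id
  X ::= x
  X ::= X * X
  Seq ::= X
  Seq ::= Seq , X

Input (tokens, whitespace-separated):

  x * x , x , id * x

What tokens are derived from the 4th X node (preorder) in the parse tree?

[Seq [Seq [Seq [X [X x] * [X x]]] , [X x]] , [X [X id] * [X x]]]

x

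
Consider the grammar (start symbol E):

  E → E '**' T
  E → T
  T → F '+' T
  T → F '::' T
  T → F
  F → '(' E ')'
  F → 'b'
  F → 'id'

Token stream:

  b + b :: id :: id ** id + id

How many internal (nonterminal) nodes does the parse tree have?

[E [E [T [F b] + [T [F b] :: [T [F id] :: [T [F id]]]]]] ** [T [F id] + [T [F id]]]]

14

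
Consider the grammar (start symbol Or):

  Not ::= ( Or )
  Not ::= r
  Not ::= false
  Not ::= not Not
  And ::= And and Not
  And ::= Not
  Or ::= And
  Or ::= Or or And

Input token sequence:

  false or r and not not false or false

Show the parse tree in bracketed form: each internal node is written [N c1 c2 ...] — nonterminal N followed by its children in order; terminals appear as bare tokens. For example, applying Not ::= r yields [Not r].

[Or [Or [Or [And [Not false]]] or [And [And [Not r]] and [Not not [Not not [Not false]]]]] or [And [Not false]]]

Or
Or or And
Or or And or And
And or And or And
Not or And or And
false or And or And
false or And and Not or And
false or Not and Not or And
false or r and Not or And
false or r and not Not or And
false or r and not not Not or And
false or r and not not false or And
false or r and not not false or Not
false or r and not not false or false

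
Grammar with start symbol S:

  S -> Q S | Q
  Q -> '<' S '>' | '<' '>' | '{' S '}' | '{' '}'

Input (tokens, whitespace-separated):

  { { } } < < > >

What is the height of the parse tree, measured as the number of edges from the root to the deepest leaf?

[S [Q { [S [Q { }]] }] [S [Q < [S [Q < >]] >]]]

5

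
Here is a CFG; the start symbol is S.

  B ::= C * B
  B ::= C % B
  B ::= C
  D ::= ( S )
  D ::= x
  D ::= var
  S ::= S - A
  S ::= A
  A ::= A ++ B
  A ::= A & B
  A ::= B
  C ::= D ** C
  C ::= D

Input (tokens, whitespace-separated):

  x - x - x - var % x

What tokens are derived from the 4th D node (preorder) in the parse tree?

[S [S [S [S [A [B [C [D x]]]]] - [A [B [C [D x]]]]] - [A [B [C [D x]]]]] - [A [B [C [D var]] % [B [C [D x]]]]]]

var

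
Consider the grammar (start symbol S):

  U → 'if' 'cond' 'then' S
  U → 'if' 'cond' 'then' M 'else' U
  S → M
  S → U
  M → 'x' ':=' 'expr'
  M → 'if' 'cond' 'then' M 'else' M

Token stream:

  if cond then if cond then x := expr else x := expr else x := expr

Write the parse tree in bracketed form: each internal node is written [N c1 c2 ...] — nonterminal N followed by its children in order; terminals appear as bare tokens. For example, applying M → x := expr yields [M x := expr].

S
M
if cond then M else M
if cond then if cond then M else M else M
if cond then if cond then x := expr else M else M
if cond then if cond then x := expr else x := expr else M
if cond then if cond then x := expr else x := expr else x := expr

[S [M if cond then [M if cond then [M x := expr] else [M x := expr]] else [M x := expr]]]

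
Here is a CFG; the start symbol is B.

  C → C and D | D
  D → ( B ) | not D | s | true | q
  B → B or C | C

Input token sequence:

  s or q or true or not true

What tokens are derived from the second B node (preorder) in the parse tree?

s or q or true

[B [B [B [B [C [D s]]] or [C [D q]]] or [C [D true]]] or [C [D not [D true]]]]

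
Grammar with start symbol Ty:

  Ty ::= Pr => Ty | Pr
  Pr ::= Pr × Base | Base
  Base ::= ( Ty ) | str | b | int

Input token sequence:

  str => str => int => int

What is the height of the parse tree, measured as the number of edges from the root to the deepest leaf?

6

[Ty [Pr [Base str]] => [Ty [Pr [Base str]] => [Ty [Pr [Base int]] => [Ty [Pr [Base int]]]]]]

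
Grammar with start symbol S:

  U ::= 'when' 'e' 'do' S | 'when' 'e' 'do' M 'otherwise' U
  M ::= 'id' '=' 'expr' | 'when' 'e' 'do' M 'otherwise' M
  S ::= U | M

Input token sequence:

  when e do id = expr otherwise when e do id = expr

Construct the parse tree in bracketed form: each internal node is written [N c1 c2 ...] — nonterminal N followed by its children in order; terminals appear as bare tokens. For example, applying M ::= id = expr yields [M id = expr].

[S [U when e do [M id = expr] otherwise [U when e do [S [M id = expr]]]]]

S
U
when e do M otherwise U
when e do id = expr otherwise U
when e do id = expr otherwise when e do S
when e do id = expr otherwise when e do M
when e do id = expr otherwise when e do id = expr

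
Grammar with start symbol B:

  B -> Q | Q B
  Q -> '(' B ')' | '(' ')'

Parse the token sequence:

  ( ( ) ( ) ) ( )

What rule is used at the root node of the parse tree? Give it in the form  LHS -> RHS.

B -> Q B

[B [Q ( [B [Q ( )] [B [Q ( )]]] )] [B [Q ( )]]]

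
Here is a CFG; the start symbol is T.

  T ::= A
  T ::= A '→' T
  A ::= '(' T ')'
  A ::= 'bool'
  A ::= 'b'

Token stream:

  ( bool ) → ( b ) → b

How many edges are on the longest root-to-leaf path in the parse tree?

5

[T [A ( [T [A bool]] )] → [T [A ( [T [A b]] )] → [T [A b]]]]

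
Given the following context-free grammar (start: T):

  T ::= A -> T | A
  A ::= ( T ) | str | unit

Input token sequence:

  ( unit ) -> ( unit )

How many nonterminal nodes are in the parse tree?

[T [A ( [T [A unit]] )] -> [T [A ( [T [A unit]] )]]]

8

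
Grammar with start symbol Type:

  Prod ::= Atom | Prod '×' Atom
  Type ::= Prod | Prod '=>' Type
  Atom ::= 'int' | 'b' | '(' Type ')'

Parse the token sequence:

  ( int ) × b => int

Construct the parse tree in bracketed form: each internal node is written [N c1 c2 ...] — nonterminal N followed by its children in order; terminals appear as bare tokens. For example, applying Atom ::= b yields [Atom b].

Type
Prod => Type
Prod × Atom => Type
Atom × Atom => Type
( Type ) × Atom => Type
( Prod ) × Atom => Type
( Atom ) × Atom => Type
( int ) × Atom => Type
( int ) × b => Type
( int ) × b => Prod
( int ) × b => Atom
( int ) × b => int

[Type [Prod [Prod [Atom ( [Type [Prod [Atom int]]] )]] × [Atom b]] => [Type [Prod [Atom int]]]]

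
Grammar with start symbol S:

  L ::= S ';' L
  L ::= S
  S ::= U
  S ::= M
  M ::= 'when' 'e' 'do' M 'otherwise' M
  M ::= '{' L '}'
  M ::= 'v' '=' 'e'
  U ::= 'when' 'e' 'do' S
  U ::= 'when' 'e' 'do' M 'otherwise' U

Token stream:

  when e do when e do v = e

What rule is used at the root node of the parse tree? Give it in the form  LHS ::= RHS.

[S [U when e do [S [U when e do [S [M v = e]]]]]]

S ::= U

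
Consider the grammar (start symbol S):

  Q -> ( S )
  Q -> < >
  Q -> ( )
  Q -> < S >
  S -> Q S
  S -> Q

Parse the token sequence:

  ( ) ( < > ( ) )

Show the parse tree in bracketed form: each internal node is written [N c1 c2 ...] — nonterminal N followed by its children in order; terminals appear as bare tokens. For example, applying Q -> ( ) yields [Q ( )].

[S [Q ( )] [S [Q ( [S [Q < >] [S [Q ( )]]] )]]]

S
Q S
( ) S
( ) Q
( ) ( S )
( ) ( Q S )
( ) ( < > S )
( ) ( < > Q )
( ) ( < > ( ) )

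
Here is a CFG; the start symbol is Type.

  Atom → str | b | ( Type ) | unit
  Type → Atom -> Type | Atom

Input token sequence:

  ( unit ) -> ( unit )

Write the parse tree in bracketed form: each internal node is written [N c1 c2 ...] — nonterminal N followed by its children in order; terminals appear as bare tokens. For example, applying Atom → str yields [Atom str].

Type
Atom -> Type
( Type ) -> Type
( Atom ) -> Type
( unit ) -> Type
( unit ) -> Atom
( unit ) -> ( Type )
( unit ) -> ( Atom )
( unit ) -> ( unit )

[Type [Atom ( [Type [Atom unit]] )] -> [Type [Atom ( [Type [Atom unit]] )]]]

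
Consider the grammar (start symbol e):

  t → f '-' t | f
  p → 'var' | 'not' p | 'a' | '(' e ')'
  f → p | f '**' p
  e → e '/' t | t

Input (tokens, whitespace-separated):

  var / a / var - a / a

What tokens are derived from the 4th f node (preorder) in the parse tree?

a

[e [e [e [e [t [f [p var]]]] / [t [f [p a]]]] / [t [f [p var]] - [t [f [p a]]]]] / [t [f [p a]]]]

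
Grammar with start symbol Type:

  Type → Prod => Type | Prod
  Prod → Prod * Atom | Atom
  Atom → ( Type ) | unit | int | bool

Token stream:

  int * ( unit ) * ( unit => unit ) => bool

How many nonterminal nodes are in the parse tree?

[Type [Prod [Prod [Prod [Atom int]] * [Atom ( [Type [Prod [Atom unit]]] )]] * [Atom ( [Type [Prod [Atom unit]] => [Type [Prod [Atom unit]]]] )]] => [Type [Prod [Atom bool]]]]

19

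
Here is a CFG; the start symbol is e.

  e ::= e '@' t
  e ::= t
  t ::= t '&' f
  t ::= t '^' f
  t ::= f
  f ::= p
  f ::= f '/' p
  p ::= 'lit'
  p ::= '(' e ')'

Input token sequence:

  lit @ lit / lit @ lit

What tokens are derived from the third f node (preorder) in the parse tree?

lit

[e [e [e [t [f [p lit]]]] @ [t [f [f [p lit]] / [p lit]]]] @ [t [f [p lit]]]]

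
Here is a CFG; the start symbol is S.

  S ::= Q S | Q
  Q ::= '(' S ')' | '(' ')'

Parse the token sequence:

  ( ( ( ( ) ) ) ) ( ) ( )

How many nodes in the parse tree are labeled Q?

6

[S [Q ( [S [Q ( [S [Q ( [S [Q ( )]] )]] )]] )] [S [Q ( )] [S [Q ( )]]]]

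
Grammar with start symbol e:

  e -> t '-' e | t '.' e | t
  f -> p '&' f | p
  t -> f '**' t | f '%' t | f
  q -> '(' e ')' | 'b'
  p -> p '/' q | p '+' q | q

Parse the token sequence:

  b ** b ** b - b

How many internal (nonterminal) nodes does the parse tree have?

18

[e [t [f [p [q b]]] ** [t [f [p [q b]]] ** [t [f [p [q b]]]]]] - [e [t [f [p [q b]]]]]]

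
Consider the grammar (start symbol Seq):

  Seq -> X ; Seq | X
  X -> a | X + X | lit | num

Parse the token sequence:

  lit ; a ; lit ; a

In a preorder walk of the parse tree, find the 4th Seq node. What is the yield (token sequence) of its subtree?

a

[Seq [X lit] ; [Seq [X a] ; [Seq [X lit] ; [Seq [X a]]]]]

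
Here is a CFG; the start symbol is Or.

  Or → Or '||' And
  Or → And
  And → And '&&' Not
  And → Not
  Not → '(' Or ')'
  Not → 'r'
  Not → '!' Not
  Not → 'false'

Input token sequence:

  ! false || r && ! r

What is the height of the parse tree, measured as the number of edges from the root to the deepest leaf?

5

[Or [Or [And [Not ! [Not false]]]] || [And [And [Not r]] && [Not ! [Not r]]]]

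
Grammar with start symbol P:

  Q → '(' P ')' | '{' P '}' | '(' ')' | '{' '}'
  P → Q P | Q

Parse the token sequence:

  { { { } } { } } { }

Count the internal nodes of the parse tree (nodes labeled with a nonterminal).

[P [Q { [P [Q { [P [Q { }]] }] [P [Q { }]]] }] [P [Q { }]]]

10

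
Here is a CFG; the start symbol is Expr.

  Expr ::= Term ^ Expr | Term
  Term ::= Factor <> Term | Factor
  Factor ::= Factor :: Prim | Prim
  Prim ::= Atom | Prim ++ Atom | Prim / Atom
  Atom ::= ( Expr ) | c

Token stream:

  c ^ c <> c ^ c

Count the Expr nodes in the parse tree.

3

[Expr [Term [Factor [Prim [Atom c]]]] ^ [Expr [Term [Factor [Prim [Atom c]]] <> [Term [Factor [Prim [Atom c]]]]] ^ [Expr [Term [Factor [Prim [Atom c]]]]]]]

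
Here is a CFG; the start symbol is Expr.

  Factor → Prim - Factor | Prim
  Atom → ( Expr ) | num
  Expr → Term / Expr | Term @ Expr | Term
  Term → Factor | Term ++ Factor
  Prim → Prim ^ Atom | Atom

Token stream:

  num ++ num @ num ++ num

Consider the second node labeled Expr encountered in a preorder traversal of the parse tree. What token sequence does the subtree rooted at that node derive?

[Expr [Term [Term [Factor [Prim [Atom num]]]] ++ [Factor [Prim [Atom num]]]] @ [Expr [Term [Term [Factor [Prim [Atom num]]]] ++ [Factor [Prim [Atom num]]]]]]

num ++ num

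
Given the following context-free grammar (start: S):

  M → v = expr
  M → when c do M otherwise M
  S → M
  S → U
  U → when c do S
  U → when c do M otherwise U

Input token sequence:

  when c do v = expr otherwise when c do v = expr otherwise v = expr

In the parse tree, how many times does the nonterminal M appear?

[S [M when c do [M v = expr] otherwise [M when c do [M v = expr] otherwise [M v = expr]]]]

5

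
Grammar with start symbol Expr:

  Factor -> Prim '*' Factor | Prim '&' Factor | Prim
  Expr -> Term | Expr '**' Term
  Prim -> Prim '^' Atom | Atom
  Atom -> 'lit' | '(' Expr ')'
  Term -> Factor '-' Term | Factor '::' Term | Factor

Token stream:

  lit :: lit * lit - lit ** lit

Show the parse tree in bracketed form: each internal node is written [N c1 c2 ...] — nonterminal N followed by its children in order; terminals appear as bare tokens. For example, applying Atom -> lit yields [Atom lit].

[Expr [Expr [Term [Factor [Prim [Atom lit]]] :: [Term [Factor [Prim [Atom lit]] * [Factor [Prim [Atom lit]]]] - [Term [Factor [Prim [Atom lit]]]]]]] ** [Term [Factor [Prim [Atom lit]]]]]

Expr
Expr ** Term
Term ** Term
Factor :: Term ** Term
Prim :: Term ** Term
Atom :: Term ** Term
lit :: Term ** Term
lit :: Factor - Term ** Term
lit :: Prim * Factor - Term ** Term
lit :: Atom * Factor - Term ** Term
lit :: lit * Factor - Term ** Term
lit :: lit * Prim - Term ** Term
lit :: lit * Atom - Term ** Term
lit :: lit * lit - Term ** Term
lit :: lit * lit - Factor ** Term
lit :: lit * lit - Prim ** Term
lit :: lit * lit - Atom ** Term
lit :: lit * lit - lit ** Term
lit :: lit * lit - lit ** Factor
lit :: lit * lit - lit ** Prim
lit :: lit * lit - lit ** Atom
lit :: lit * lit - lit ** lit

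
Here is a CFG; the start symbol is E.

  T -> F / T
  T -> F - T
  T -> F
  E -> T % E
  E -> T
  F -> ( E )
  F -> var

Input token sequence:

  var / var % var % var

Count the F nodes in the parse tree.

4

[E [T [F var] / [T [F var]]] % [E [T [F var]] % [E [T [F var]]]]]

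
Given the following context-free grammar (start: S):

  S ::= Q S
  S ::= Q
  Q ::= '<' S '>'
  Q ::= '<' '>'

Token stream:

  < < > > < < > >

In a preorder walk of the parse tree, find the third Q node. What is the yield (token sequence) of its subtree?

< < > >

[S [Q < [S [Q < >]] >] [S [Q < [S [Q < >]] >]]]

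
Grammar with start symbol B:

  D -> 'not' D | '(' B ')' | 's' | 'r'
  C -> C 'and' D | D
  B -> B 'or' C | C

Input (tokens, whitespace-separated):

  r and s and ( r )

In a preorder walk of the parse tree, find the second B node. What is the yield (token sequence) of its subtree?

[B [C [C [C [D r]] and [D s]] and [D ( [B [C [D r]]] )]]]

r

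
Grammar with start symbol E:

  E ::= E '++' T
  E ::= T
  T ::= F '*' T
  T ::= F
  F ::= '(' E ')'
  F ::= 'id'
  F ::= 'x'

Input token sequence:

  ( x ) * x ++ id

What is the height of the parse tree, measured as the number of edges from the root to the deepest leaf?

7

[E [E [T [F ( [E [T [F x]]] )] * [T [F x]]]] ++ [T [F id]]]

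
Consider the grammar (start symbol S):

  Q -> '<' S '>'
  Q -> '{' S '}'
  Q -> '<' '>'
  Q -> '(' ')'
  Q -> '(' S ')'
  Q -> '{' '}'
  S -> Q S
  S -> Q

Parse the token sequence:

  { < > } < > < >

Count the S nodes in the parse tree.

[S [Q { [S [Q < >]] }] [S [Q < >] [S [Q < >]]]]

4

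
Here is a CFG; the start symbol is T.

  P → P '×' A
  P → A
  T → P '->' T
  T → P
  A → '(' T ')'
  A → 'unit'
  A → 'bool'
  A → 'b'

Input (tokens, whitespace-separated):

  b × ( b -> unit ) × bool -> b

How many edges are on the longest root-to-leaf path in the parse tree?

[T [P [P [P [A b]] × [A ( [T [P [A b]] -> [T [P [A unit]]]] )]] × [A bool]] -> [T [P [A b]]]]

8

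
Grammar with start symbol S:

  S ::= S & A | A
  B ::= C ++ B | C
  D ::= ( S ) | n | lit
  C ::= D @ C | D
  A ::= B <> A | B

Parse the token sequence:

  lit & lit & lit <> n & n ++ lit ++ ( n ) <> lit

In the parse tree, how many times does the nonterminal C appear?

9

[S [S [S [S [A [B [C [D lit]]]]] & [A [B [C [D lit]]]]] & [A [B [C [D lit]]] <> [A [B [C [D n]]]]]] & [A [B [C [D n]] ++ [B [C [D lit]] ++ [B [C [D ( [S [A [B [C [D n]]]]] )]]]]] <> [A [B [C [D lit]]]]]]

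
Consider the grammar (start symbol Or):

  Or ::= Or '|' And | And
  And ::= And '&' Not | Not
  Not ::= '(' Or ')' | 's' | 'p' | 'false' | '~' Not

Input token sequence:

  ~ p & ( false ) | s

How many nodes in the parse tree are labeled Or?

3

[Or [Or [And [And [Not ~ [Not p]]] & [Not ( [Or [And [Not false]]] )]]] | [And [Not s]]]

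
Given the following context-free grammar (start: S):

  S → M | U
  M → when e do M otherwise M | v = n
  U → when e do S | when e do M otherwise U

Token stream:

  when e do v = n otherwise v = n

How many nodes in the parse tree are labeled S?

[S [M when e do [M v = n] otherwise [M v = n]]]

1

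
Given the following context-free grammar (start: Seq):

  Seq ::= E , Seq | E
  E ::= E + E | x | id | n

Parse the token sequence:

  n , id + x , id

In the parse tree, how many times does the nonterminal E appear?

5

[Seq [E n] , [Seq [E [E id] + [E x]] , [Seq [E id]]]]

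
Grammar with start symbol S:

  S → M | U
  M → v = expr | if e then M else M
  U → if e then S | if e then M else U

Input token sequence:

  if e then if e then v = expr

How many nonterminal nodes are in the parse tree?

6

[S [U if e then [S [U if e then [S [M v = expr]]]]]]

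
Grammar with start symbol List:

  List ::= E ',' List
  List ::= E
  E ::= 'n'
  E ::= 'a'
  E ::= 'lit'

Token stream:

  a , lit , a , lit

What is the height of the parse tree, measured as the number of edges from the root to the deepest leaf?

5

[List [E a] , [List [E lit] , [List [E a] , [List [E lit]]]]]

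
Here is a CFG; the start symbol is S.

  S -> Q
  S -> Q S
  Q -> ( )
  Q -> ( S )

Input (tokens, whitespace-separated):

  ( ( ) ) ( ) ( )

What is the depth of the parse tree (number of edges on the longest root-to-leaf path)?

[S [Q ( [S [Q ( )]] )] [S [Q ( )] [S [Q ( )]]]]

4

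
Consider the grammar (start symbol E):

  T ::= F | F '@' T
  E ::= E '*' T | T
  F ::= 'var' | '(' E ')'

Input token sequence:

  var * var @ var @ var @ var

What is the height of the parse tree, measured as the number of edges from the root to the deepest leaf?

6

[E [E [T [F var]]] * [T [F var] @ [T [F var] @ [T [F var] @ [T [F var]]]]]]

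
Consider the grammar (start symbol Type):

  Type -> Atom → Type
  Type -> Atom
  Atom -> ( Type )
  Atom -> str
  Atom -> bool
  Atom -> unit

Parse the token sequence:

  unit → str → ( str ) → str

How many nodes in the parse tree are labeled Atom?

5

[Type [Atom unit] → [Type [Atom str] → [Type [Atom ( [Type [Atom str]] )] → [Type [Atom str]]]]]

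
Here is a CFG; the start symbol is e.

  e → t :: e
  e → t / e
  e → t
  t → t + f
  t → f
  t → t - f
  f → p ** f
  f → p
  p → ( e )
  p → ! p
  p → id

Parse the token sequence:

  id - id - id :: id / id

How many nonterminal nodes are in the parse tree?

[e [t [t [t [f [p id]]] - [f [p id]]] - [f [p id]]] :: [e [t [f [p id]]] / [e [t [f [p id]]]]]]

18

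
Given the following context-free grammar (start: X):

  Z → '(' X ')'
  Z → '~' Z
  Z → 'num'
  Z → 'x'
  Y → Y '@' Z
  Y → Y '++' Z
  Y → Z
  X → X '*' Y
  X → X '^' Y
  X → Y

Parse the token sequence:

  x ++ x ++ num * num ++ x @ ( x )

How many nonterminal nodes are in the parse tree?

17

[X [X [Y [Y [Y [Z x]] ++ [Z x]] ++ [Z num]]] * [Y [Y [Y [Z num]] ++ [Z x]] @ [Z ( [X [Y [Z x]]] )]]]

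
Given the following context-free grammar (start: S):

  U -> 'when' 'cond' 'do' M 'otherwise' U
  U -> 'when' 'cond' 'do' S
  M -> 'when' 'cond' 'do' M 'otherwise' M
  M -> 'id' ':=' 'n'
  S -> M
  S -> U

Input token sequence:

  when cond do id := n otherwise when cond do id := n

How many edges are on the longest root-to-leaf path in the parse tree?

[S [U when cond do [M id := n] otherwise [U when cond do [S [M id := n]]]]]

5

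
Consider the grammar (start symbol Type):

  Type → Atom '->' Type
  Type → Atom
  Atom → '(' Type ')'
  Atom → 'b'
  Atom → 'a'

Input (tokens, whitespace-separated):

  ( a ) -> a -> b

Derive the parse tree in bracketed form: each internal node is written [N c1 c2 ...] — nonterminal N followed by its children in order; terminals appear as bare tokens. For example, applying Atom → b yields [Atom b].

Type
Atom -> Type
( Type ) -> Type
( Atom ) -> Type
( a ) -> Type
( a ) -> Atom -> Type
( a ) -> a -> Type
( a ) -> a -> Atom
( a ) -> a -> b

[Type [Atom ( [Type [Atom a]] )] -> [Type [Atom a] -> [Type [Atom b]]]]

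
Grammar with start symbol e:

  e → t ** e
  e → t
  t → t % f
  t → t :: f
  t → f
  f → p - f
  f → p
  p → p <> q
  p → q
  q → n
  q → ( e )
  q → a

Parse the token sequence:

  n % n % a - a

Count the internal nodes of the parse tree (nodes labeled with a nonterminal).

[e [t [t [t [f [p [q n]]]] % [f [p [q n]]]] % [f [p [q a]] - [f [p [q a]]]]]]

16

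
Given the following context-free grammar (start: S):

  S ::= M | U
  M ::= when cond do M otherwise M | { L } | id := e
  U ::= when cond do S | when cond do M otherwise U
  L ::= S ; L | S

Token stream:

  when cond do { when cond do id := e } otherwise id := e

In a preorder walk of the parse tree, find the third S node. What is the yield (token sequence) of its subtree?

[S [M when cond do [M { [L [S [U when cond do [S [M id := e]]]]] }] otherwise [M id := e]]]

id := e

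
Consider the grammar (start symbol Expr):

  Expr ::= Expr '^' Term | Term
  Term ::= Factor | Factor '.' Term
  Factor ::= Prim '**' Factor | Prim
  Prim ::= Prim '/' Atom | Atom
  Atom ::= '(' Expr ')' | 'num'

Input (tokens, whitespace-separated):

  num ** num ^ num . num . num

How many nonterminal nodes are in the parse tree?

[Expr [Expr [Term [Factor [Prim [Atom num]] ** [Factor [Prim [Atom num]]]]]] ^ [Term [Factor [Prim [Atom num]]] . [Term [Factor [Prim [Atom num]]] . [Term [Factor [Prim [Atom num]]]]]]]

21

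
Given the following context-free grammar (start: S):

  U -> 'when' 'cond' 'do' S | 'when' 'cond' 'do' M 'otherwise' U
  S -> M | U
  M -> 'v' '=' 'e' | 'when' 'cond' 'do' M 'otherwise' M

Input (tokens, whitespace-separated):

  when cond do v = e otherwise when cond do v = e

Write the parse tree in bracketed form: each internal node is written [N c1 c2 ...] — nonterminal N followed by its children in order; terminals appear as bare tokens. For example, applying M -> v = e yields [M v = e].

[S [U when cond do [M v = e] otherwise [U when cond do [S [M v = e]]]]]

S
U
when cond do M otherwise U
when cond do v = e otherwise U
when cond do v = e otherwise when cond do S
when cond do v = e otherwise when cond do M
when cond do v = e otherwise when cond do v = e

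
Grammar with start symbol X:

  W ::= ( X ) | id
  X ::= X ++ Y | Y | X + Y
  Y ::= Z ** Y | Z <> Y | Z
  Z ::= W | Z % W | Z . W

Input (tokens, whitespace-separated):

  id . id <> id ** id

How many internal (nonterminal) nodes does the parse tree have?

[X [Y [Z [Z [W id]] . [W id]] <> [Y [Z [W id]] ** [Y [Z [W id]]]]]]

12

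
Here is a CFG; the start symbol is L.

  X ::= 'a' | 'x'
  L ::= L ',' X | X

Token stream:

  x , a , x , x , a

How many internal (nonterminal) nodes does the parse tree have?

10

[L [L [L [L [L [X x]] , [X a]] , [X x]] , [X x]] , [X a]]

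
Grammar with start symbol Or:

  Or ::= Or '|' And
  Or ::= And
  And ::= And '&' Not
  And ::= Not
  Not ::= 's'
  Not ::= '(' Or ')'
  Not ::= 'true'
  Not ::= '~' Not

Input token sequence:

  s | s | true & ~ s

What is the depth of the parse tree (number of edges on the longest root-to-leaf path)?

[Or [Or [Or [And [Not s]]] | [And [Not s]]] | [And [And [Not true]] & [Not ~ [Not s]]]]

5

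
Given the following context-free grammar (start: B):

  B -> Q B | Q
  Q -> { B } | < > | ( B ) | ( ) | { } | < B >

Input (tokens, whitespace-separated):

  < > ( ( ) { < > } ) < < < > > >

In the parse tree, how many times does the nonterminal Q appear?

8

[B [Q < >] [B [Q ( [B [Q ( )] [B [Q { [B [Q < >]] }]]] )] [B [Q < [B [Q < [B [Q < >]] >]] >]]]]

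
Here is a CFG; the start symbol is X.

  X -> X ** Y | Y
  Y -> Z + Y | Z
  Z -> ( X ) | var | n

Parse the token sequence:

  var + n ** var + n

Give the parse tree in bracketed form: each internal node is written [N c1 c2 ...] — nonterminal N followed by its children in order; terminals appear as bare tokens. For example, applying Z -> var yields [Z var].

[X [X [Y [Z var] + [Y [Z n]]]] ** [Y [Z var] + [Y [Z n]]]]

X
X ** Y
Y ** Y
Z + Y ** Y
var + Y ** Y
var + Z ** Y
var + n ** Y
var + n ** Z + Y
var + n ** var + Y
var + n ** var + Z
var + n ** var + n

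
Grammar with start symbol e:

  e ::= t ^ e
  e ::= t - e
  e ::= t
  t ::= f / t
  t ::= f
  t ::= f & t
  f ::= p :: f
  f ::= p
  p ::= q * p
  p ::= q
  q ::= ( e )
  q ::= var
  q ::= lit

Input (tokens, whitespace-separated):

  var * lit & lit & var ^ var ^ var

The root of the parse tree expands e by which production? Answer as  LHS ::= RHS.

e ::= t ^ e

[e [t [f [p [q var] * [p [q lit]]]] & [t [f [p [q lit]]] & [t [f [p [q var]]]]]] ^ [e [t [f [p [q var]]]] ^ [e [t [f [p [q var]]]]]]]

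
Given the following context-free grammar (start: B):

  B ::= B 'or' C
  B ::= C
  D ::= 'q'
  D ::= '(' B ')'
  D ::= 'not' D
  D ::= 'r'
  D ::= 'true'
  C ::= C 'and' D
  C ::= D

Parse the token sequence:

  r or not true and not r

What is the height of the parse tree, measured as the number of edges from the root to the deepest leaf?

5

[B [B [C [D r]]] or [C [C [D not [D true]]] and [D not [D r]]]]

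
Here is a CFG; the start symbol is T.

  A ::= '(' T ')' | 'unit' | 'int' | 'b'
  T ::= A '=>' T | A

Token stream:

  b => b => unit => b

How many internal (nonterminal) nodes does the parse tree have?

[T [A b] => [T [A b] => [T [A unit] => [T [A b]]]]]

8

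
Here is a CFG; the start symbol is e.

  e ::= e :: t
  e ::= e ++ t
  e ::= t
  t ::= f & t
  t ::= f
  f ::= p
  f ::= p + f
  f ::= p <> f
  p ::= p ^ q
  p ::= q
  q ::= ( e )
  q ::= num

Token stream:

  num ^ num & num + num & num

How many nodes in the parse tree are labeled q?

5

[e [t [f [p [p [q num]] ^ [q num]]] & [t [f [p [q num]] + [f [p [q num]]]] & [t [f [p [q num]]]]]]]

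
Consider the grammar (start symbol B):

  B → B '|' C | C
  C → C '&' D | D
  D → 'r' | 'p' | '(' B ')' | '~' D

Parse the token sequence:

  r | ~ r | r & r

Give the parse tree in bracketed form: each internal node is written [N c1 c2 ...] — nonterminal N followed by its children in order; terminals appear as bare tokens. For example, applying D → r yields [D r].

B
B | C
B | C | C
C | C | C
D | C | C
r | C | C
r | D | C
r | ~ D | C
r | ~ r | C
r | ~ r | C & D
r | ~ r | D & D
r | ~ r | r & D
r | ~ r | r & r

[B [B [B [C [D r]]] | [C [D ~ [D r]]]] | [C [C [D r]] & [D r]]]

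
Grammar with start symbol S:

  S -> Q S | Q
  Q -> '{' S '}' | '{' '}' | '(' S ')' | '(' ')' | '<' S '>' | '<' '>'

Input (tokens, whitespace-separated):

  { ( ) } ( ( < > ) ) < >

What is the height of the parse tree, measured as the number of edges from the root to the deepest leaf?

7

[S [Q { [S [Q ( )]] }] [S [Q ( [S [Q ( [S [Q < >]] )]] )] [S [Q < >]]]]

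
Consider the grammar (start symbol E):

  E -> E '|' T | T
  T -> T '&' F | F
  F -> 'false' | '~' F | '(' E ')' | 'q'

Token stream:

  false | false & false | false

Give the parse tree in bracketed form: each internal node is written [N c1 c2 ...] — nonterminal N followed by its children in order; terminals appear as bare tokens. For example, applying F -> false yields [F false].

[E [E [E [T [F false]]] | [T [T [F false]] & [F false]]] | [T [F false]]]

E
E | T
E | T | T
T | T | T
F | T | T
false | T | T
false | T & F | T
false | F & F | T
false | false & F | T
false | false & false | T
false | false & false | F
false | false & false | false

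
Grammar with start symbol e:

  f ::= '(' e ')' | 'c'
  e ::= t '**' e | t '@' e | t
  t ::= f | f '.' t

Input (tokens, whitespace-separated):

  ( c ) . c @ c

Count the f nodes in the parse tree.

4

[e [t [f ( [e [t [f c]]] )] . [t [f c]]] @ [e [t [f c]]]]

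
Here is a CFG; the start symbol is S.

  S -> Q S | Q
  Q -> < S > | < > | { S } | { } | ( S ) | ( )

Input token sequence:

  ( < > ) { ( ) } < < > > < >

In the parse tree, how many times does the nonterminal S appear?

7

[S [Q ( [S [Q < >]] )] [S [Q { [S [Q ( )]] }] [S [Q < [S [Q < >]] >] [S [Q < >]]]]]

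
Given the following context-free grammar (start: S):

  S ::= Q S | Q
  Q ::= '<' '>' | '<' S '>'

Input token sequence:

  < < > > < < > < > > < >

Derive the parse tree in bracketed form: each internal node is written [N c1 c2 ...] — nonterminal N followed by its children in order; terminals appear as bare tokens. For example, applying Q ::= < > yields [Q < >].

[S [Q < [S [Q < >]] >] [S [Q < [S [Q < >] [S [Q < >]]] >] [S [Q < >]]]]

S
Q S
< S > S
< Q > S
< < > > S
< < > > Q S
< < > > < S > S
< < > > < Q S > S
< < > > < < > S > S
< < > > < < > Q > S
< < > > < < > < > > S
< < > > < < > < > > Q
< < > > < < > < > > < >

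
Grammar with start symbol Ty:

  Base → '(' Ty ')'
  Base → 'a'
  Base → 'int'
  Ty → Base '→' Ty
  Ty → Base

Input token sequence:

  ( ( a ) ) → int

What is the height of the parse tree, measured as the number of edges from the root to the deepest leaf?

[Ty [Base ( [Ty [Base ( [Ty [Base a]] )]] )] → [Ty [Base int]]]

6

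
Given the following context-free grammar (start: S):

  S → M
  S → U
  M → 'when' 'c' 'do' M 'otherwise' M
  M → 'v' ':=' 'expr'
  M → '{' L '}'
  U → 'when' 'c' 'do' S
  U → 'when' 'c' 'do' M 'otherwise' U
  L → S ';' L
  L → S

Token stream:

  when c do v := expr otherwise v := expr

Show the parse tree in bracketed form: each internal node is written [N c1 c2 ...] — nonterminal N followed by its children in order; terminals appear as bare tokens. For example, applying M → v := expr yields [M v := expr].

S
M
when c do M otherwise M
when c do v := expr otherwise M
when c do v := expr otherwise v := expr

[S [M when c do [M v := expr] otherwise [M v := expr]]]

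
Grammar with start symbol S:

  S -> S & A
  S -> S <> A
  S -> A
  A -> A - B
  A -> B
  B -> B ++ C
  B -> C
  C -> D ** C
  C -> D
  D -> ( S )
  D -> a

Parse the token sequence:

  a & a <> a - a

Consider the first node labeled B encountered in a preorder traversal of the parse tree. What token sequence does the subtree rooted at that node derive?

a

[S [S [S [A [B [C [D a]]]]] & [A [B [C [D a]]]]] <> [A [A [B [C [D a]]]] - [B [C [D a]]]]]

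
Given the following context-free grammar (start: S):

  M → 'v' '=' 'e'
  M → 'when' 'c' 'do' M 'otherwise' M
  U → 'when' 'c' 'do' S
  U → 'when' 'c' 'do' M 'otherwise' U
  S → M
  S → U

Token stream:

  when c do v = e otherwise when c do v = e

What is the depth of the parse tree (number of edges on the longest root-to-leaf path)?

5

[S [U when c do [M v = e] otherwise [U when c do [S [M v = e]]]]]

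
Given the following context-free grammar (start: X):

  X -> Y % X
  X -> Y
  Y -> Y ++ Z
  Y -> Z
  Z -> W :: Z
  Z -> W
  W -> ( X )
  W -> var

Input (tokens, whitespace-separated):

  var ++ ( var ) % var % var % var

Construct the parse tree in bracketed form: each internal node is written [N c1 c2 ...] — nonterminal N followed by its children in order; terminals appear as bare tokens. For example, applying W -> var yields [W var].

X
Y % X
Y ++ Z % X
Z ++ Z % X
W ++ Z % X
var ++ Z % X
var ++ W % X
var ++ ( X ) % X
var ++ ( Y ) % X
var ++ ( Z ) % X
var ++ ( W ) % X
var ++ ( var ) % X
var ++ ( var ) % Y % X
var ++ ( var ) % Z % X
var ++ ( var ) % W % X
var ++ ( var ) % var % X
var ++ ( var ) % var % Y % X
var ++ ( var ) % var % Z % X
var ++ ( var ) % var % W % X
var ++ ( var ) % var % var % X
var ++ ( var ) % var % var % Y
var ++ ( var ) % var % var % Z
var ++ ( var ) % var % var % W
var ++ ( var ) % var % var % var

[X [Y [Y [Z [W var]]] ++ [Z [W ( [X [Y [Z [W var]]]] )]]] % [X [Y [Z [W var]]] % [X [Y [Z [W var]]] % [X [Y [Z [W var]]]]]]]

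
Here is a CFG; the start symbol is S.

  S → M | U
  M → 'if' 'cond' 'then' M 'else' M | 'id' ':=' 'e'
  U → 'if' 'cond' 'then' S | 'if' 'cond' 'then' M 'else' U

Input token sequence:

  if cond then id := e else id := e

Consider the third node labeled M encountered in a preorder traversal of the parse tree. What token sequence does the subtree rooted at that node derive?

id := e

[S [M if cond then [M id := e] else [M id := e]]]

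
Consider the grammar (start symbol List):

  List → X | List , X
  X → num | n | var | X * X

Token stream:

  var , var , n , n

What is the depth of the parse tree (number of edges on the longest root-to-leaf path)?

[List [List [List [List [X var]] , [X var]] , [X n]] , [X n]]

5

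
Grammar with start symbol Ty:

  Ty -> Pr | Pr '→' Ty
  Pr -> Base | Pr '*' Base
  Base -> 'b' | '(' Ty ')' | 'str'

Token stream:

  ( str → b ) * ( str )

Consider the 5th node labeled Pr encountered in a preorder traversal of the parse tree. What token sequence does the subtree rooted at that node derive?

[Ty [Pr [Pr [Base ( [Ty [Pr [Base str]] → [Ty [Pr [Base b]]]] )]] * [Base ( [Ty [Pr [Base str]]] )]]]

str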